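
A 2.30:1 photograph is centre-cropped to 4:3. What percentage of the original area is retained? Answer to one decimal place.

58.0%

Going from 2.30:1 to 4:3 means cutting width while keeping height.
Area ratio = (1.333)/(2.300) = 57.97% retained.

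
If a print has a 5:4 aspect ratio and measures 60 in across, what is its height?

60 × 4/5 = 48.

48 in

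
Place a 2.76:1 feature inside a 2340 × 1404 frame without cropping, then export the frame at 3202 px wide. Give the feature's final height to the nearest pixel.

At 2340×1404 the feature is width-limited, so height = 2340 / 2.760 ≈ 847.83 px.
The frame scales by 3202/2340 = 1.3684; 847.83 × 1.3684 ≈ 1160.14 px.

1160 px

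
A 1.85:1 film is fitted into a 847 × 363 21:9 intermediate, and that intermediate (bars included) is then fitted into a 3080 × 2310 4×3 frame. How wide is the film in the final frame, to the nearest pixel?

2442 px

First fit — 1.85:1 into 847×363 spans the height: 671.55 × 363.00.
Second fit — the 21:9 canvas into 3080×2310 spans the width: 3080.00 × 1320.00 (×3.6364 from 847×363).
The film scales with it: width 671.55 × 3.6364 ≈ 2442.00.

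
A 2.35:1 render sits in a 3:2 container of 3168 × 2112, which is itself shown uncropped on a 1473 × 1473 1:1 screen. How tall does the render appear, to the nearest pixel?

First fit — 2.35:1 into 3168×2112 spans the width: 3168.00 × 1348.09.
3:2 in 1473×1473: fills the width, so the intermediate becomes 1473.00 × 982.00 — a scale of ×0.4650.
The render scales with it: height 1348.09 × 0.4650 ≈ 626.81.

627 px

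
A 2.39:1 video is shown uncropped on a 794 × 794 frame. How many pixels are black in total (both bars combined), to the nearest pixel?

366655 pixels

2.39:1 is wider than 1:1, so it spans the full width.
That makes the image 332.2176 px tall (794 / 2.390).
794 − 332.2176 = 461.7824 px of bars.
Across the 794-px span: 461.7824 × 794 ≈ 366655 px.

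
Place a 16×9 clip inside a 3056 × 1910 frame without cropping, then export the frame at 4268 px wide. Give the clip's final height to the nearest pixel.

2401 px

Fitted into 3056×1910, the clip spans the width; its height is 3056 × 9/16 ≈ 1719.00 px.
Resizing to 4268 px wide multiplies everything by 1.3966: 1719.00 → 2400.75 px.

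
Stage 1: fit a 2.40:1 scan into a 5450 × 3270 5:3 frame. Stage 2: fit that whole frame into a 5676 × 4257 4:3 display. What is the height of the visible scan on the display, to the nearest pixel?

2365 px

2.40:1 in 5450×3270: fills the width, so the scan is 5450.00 × 2270.83.
5:3 in 5676×4257: fills the width, so the intermediate becomes 5676.00 × 3405.60 — a scale of ×1.0415.
Applying the same ×1.0415: 2270.83 → 2365.00.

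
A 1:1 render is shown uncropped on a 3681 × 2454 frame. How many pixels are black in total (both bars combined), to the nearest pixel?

3011058 pixels

1:1 is narrower than 3×2, so it spans the full height.
Content width = 2454 × 1/1 ≈ 2454.0000 px.
3681 − 2454.0000 = 1227.0000 px of bars.
Bar area = 1227.0000 × 2454 ≈ 3011058 px.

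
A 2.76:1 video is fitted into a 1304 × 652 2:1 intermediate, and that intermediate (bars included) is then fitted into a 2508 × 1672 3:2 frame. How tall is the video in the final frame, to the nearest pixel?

909 px

2.76:1 in 1304×652: fills the width, so the video is 1304.00 × 472.46.
2:1 in 2508×1672: fills the width, so the intermediate becomes 2508.00 × 1254.00 — a scale of ×1.9233.
Applying the same ×1.9233: 472.46 → 908.70.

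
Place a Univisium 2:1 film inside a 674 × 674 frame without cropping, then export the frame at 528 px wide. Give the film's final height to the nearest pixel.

In the 674×674 frame the film fills the width: height = 674 × 1/2 ≈ 337.00 px.
Resizing to 528 px wide multiplies everything by 0.7834: 337.00 → 264.00 px.

264 px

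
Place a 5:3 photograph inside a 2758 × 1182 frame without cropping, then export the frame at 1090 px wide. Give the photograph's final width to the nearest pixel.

779 px

In the 2758×1182 frame the photograph fills the height: width = 1182 × 5/3 ≈ 1970.00 px.
Resizing to 1090 px wide multiplies everything by 0.3952: 1970.00 → 778.57 px.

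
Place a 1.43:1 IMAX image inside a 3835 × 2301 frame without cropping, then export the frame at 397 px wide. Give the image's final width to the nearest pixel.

341 px

At 3835×2301 the image is height-limited, so width = 2301 × 1.430 ≈ 3290.43 px.
Resizing to 397 px wide multiplies everything by 0.1035: 3290.43 → 340.63 px.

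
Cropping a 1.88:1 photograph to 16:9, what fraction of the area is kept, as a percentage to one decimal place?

94.6%

16:9 is narrower than 1.88:1, so the crop keeps the full height and trims the width.
Area ratio = (1.778)/(1.880) = 94.56% retained.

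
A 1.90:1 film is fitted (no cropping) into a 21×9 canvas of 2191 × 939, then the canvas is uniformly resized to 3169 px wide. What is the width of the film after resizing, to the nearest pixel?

2580 px

Fitted into 2191×939, the film spans the height; its width is 939 × 1.900 ≈ 1784.10 px.
The frame scales by 3169/2191 = 1.4464; 1784.10 × 1.4464 ≈ 2580.47 px.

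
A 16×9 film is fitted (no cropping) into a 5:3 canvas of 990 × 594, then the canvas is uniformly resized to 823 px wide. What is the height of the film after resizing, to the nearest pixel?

463 px

In the 990×594 frame the film fills the width: height = 990 × 9/16 ≈ 556.88 px.
Scaling 990 → 823 is ×0.8313, so the height becomes 556.88 × 0.8313 ≈ 462.94 px.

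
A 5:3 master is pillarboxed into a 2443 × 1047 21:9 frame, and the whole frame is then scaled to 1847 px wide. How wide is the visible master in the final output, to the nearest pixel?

1319 px

Fitted into 2443×1047, the master spans the height; its width is 1047 × 5/3 ≈ 1745.00 px.
The frame scales by 1847/2443 = 0.7560; 1745.00 × 0.7560 ≈ 1319.29 px.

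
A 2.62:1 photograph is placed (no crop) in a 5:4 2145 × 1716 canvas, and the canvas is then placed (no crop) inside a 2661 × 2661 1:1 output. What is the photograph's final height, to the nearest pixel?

2.62:1 in 2145×1716: fills the width, so the photograph is 2145.00 × 818.70.
The 5:4 canvas is width-limited in 2661×2661, giving 2661.00 × 2128.80; scale factor 1.2406.
Applying the same ×1.2406: 818.70 → 1015.65.

1016 px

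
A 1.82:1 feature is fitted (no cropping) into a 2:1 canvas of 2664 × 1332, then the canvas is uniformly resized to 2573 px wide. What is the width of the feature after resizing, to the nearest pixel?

2341 px

At 2664×1332 the feature is height-limited, so width = 1332 × 1.820 ≈ 2424.24 px.
Scaling 2664 → 2573 is ×0.9658, so the width becomes 2424.24 × 0.9658 ≈ 2341.43 px.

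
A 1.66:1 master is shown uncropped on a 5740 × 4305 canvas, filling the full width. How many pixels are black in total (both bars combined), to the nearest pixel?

The master is 5740 / 1.660 ≈ 3457.8313 px tall.
4305 − 3457.8313 = 847.1687 px of bars.
Across the 5740-px span: 847.1687 × 5740 ≈ 4862748 px.

4862748 pixels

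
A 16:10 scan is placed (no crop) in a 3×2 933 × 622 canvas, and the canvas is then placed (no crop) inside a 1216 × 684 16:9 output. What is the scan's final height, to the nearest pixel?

16:10 in 933×622: fills the width, so the scan is 933.00 × 583.12.
Second fit — the 3×2 canvas into 1216×684 spans the height: 1026.00 × 684.00 (×1.0997 from 933×622).
The scan scales with it: height 583.12 × 1.0997 ≈ 641.25.

641 px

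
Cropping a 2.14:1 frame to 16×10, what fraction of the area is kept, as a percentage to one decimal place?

74.8%

Going from 2.14:1 to 16×10 means cutting width while keeping height.
Fraction kept = (1.600)/(2.140) ≈ 74.77%.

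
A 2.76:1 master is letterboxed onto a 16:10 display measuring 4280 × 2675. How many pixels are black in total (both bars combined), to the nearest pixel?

2.76:1 is wider than 16:10, so it spans the full width.
That makes the image 1550.7246 px tall (4280 / 2.760).
2675 − 1550.7246 = 1124.2754 px of bars.
Across the 4280-px span: 1124.2754 × 4280 ≈ 4811899 px.

4811899 pixels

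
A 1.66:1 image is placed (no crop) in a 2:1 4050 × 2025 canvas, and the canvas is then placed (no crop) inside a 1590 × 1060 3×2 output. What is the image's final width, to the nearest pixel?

1320 px

First fit — 1.66:1 into 4050×2025 spans the height: 3361.50 × 2025.00.
Second fit — the 2:1 canvas into 1590×1060 spans the width: 1590.00 × 795.00 (×0.3926 from 4050×2025).
Applying the same ×0.3926: 3361.50 → 1319.70.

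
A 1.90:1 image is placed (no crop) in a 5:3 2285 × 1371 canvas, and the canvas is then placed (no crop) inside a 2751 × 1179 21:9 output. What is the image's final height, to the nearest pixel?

1.90:1 in 2285×1371: fills the width, so the image is 2285.00 × 1202.63.
5:3 in 2751×1179: fills the height, so the intermediate becomes 1965.00 × 1179.00 — a scale of ×0.8600.
Applying the same ×0.8600: 1202.63 → 1034.21.

1034 px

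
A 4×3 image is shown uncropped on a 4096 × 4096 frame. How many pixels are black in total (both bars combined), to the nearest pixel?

Since 1.333 > 1.000, the image is width-limited.
Content height = 4096 × 3/4 ≈ 3072.0000 px.
4096 − 3072.0000 = 1024.0000 px of bars.
Across the 4096-px span: 1024.0000 × 4096 ≈ 4194304 px.

4194304 pixels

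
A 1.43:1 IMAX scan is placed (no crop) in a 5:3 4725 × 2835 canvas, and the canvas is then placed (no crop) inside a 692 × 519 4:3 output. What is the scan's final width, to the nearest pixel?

1.43:1 IMAX in 4725×2835: fills the height, so the scan is 4054.05 × 2835.00.
Second fit — the 5:3 canvas into 692×519 spans the width: 692.00 × 415.20 (×0.1465 from 4725×2835).
The scan scales with it: width 4054.05 × 0.1465 ≈ 593.74.

594 px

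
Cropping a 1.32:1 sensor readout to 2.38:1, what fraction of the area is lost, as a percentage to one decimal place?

44.5%

The width stays; only height is cut (since 2.38:1 is wider than 1.32:1).
(1.320)/(2.380) ≈ 0.555 of the area survives, leaving 44.54% discarded.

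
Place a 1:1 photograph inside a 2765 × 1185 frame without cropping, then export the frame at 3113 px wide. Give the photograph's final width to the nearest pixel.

Fitted into 2765×1185, the photograph spans the height; its width is 1185 × 1/1 ≈ 1185.00 px.
Scaling 2765 → 3113 is ×1.1259, so the width becomes 1185.00 × 1.1259 ≈ 1334.14 px.

1334 px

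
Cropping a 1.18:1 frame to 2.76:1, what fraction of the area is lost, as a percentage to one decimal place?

Going from 1.18:1 to 2.76:1 means cutting height while keeping width.
(1.180)/(2.760) ≈ 0.428 of the area survives, leaving 57.25% discarded.

57.2%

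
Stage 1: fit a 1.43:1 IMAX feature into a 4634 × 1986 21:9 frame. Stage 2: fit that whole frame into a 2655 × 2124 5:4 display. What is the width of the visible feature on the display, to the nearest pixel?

1627 px

First fit — 1.43:1 IMAX into 4634×1986 spans the height: 2839.98 × 1986.00.
The 21:9 canvas is width-limited in 2655×2124, giving 2655.00 × 1137.86; scale factor 0.5729.
The feature scales with it: width 2839.98 × 0.5729 ≈ 1627.14.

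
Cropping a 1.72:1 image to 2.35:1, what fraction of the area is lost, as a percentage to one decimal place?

The width stays; only height is cut (since 2.35:1 is wider than 1.72:1).
Area ratio = (1.720)/(2.350) = 73.19%; the remaining 26.81% is cropped out.

26.8%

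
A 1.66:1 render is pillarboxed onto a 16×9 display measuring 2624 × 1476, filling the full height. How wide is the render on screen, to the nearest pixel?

The render is 1476 × 1.660 ≈ 2450.16 px wide.

2450 px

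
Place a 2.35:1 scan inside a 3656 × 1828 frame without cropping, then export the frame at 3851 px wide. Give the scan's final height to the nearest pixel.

1639 px

At 3656×1828 the scan is width-limited, so height = 3656 / 2.350 ≈ 1555.74 px.
The frame scales by 3851/3656 = 1.0533; 1555.74 × 1.0533 ≈ 1638.72 px.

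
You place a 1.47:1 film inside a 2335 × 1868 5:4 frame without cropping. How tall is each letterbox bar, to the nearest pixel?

140 px

1.47:1 is wider than 5:4, so it spans the full width.
That makes the image 1588.44 px tall (2335 / 1.470).
1868 − 1588.44 = 279.56 px of bars (139.78 each).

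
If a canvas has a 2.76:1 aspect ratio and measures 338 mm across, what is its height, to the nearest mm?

122 mm

Height = 338 / 2.760 = 122.46.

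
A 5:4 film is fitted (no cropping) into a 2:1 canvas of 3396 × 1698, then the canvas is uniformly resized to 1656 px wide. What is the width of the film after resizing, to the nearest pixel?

1035 px

At 3396×1698 the film is height-limited, so width = 1698 × 5/4 ≈ 2122.50 px.
Resizing to 1656 px wide multiplies everything by 0.4876: 2122.50 → 1035.00 px.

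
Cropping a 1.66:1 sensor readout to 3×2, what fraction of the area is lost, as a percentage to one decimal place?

9.6%

Going from 1.66:1 to 3×2 means cutting width while keeping height.
Area ratio = (1.500)/(1.660) = 90.36%; the remaining 9.64% is cropped out.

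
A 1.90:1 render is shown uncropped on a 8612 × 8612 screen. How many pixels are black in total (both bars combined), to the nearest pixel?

35131521 pixels

1.90:1 is wider than 1:1, so it spans the full width.
That makes the image 4532.6316 px tall (8612 / 1.900).
8612 − 4532.6316 = 4079.3684 px of bars.
That's 4079.3684 × 8612 ≈ 35131521 black pixels.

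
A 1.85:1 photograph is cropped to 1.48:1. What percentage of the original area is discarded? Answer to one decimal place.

20.0%

1.48:1 is narrower than 1.85:1, so the crop keeps the full height and trims the width.
Area ratio = (1.480)/(1.850) = 80.00%; the remaining 20.00% is cropped out.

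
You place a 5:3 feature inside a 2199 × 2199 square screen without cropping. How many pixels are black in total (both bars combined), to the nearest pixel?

5:3 is wider than square, so it spans the full width.
Content height = 2199 × 3/5 ≈ 1319.4000 px.
2199 − 1319.4000 = 879.6000 px of bars.
Bar area = 879.6000 × 2199 ≈ 1934240 px.

1934240 pixels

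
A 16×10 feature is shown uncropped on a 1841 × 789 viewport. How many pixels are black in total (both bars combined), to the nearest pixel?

456515 pixels

16×10 (1.600) < 21:9 (2.333), so the feature fills the height.
The feature is 789 × 16/10 ≈ 1262.4000 px wide.
Black = 1841 − 1262.4000 = 578.6000 px.
That's 578.6000 × 789 ≈ 456515 black pixels.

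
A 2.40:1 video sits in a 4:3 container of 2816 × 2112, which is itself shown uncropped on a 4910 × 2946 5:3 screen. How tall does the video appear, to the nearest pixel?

First fit — 2.40:1 into 2816×2112 spans the width: 2816.00 × 1173.33.
The 4:3 canvas is height-limited in 4910×2946, giving 3928.00 × 2946.00; scale factor 1.3949.
The video scales with it: height 1173.33 × 1.3949 ≈ 1636.67.

1637 px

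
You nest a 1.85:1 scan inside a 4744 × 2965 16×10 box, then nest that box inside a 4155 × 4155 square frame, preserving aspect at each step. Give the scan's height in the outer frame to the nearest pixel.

2246 px

Inside the 4744×2965 canvas the scan is width-limited at 4744.00 × 2564.32.
16×10 in 4155×4155: fills the width, so the intermediate becomes 4155.00 × 2596.88 — a scale of ×0.8758.
So the scan's height is 2564.32 × 0.8758 ≈ 2245.95.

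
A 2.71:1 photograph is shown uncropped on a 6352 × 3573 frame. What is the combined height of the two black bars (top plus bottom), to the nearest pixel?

2.71:1 (2.710) > 16×9 (1.778), so the photograph fills the width.
The photograph is 6352 / 2.710 ≈ 2343.91 px tall.
Leftover height: 3573 − 2343.91 = 1229.09 px.

1229 px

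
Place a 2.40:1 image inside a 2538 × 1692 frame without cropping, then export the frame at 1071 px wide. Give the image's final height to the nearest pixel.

At 2538×1692 the image is width-limited, so height = 2538 / 2.400 ≈ 1057.50 px.
Resizing to 1071 px wide multiplies everything by 0.4220: 1057.50 → 446.25 px.

446 px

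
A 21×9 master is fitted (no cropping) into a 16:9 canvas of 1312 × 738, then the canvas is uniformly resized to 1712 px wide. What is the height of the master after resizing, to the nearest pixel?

At 1312×738 the master is width-limited, so height = 1312 × 9/21 ≈ 562.29 px.
Scaling 1312 → 1712 is ×1.3049, so the height becomes 562.29 × 1.3049 ≈ 733.71 px.

734 px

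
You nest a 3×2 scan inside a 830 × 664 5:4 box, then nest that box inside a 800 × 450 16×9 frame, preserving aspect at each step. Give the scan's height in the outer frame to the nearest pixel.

375 px

First fit — 3×2 into 830×664 spans the width: 830.00 × 553.33.
The 5:4 canvas is height-limited in 800×450, giving 562.50 × 450.00; scale factor 0.6777.
The scan scales with it: height 553.33 × 0.6777 ≈ 375.00.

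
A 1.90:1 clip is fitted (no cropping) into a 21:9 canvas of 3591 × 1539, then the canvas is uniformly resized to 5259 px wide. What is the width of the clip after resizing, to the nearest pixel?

4282 px

Fitted into 3591×1539, the clip spans the height; its width is 1539 × 1.900 ≈ 2924.10 px.
Resizing to 5259 px wide multiplies everything by 1.4645: 2924.10 → 4282.33 px.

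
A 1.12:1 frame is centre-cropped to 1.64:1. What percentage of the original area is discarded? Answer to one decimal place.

31.7%

1.64:1 is wider than 1.12:1, so the crop keeps the full width and trims the height.
(1.120)/(1.640) ≈ 0.683 of the area survives, leaving 31.71% discarded.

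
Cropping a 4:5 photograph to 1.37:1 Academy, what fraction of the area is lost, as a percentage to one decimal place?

1.37:1 Academy is wider than 4:5, so the crop keeps the full width and trims the height.
Area ratio = (0.800)/(1.370) = 58.39%; the remaining 41.61% is cropped out.

41.6%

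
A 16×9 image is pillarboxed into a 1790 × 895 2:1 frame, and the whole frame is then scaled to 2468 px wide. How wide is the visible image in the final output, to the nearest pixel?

Fitted into 1790×895, the image spans the height; its width is 895 × 16/9 ≈ 1591.11 px.
Scaling 1790 → 2468 is ×1.3788, so the width becomes 1591.11 × 1.3788 ≈ 2193.78 px.

2194 px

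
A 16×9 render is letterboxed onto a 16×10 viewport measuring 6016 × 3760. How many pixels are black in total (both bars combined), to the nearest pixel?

2262016 pixels

Since 1.778 > 1.600, the render is width-limited.
Content height = 6016 × 9/16 ≈ 3384.0000 px.
3760 − 3384.0000 = 376.0000 px of bars.
Across the 6016-px span: 376.0000 × 6016 ≈ 2262016 px.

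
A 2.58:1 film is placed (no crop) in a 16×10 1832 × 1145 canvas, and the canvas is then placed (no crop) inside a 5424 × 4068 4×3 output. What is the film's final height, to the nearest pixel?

2102 px

First fit — 2.58:1 into 1832×1145 spans the width: 1832.00 × 710.08.
The 16×10 canvas is width-limited in 5424×4068, giving 5424.00 × 3390.00; scale factor 2.9607.
The film scales with it: height 710.08 × 2.9607 ≈ 2102.33.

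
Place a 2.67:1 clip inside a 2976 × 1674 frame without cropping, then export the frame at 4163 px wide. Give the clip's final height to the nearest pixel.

In the 2976×1674 frame the clip fills the width: height = 2976 / 2.670 ≈ 1114.61 px.
The frame scales by 4163/2976 = 1.3989; 1114.61 × 1.3989 ≈ 1559.18 px.

1559 px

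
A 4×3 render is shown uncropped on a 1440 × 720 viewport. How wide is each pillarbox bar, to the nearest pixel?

Since 1.333 < 2.000, the render is height-limited.
Content width = 720 × 4/3 ≈ 960.00 px.
Leftover width: 1440 − 960.00 = 480.00 px → 240.00 each side.

240 px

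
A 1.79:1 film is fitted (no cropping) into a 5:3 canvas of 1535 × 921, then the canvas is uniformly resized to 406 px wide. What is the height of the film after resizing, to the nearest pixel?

In the 1535×921 frame the film fills the width: height = 1535 / 1.790 ≈ 857.54 px.
Scaling 1535 → 406 is ×0.2645, so the height becomes 857.54 × 0.2645 ≈ 226.82 px.

227 px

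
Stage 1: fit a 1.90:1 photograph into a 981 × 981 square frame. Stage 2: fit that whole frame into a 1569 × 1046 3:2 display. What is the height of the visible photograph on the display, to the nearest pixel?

551 px

1.90:1 in 981×981: fills the width, so the photograph is 981.00 × 516.32.
Second fit — the square canvas into 1569×1046 spans the height: 1046.00 × 1046.00 (×1.0663 from 981×981).
So the photograph's height is 516.32 × 1.0663 ≈ 550.53.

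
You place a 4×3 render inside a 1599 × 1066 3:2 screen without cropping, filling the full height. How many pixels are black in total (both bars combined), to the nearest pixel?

189393 pixels

Content width = 1066 × 4/3 ≈ 1421.3333 px.
1599 − 1421.3333 = 177.6667 px of bars.
That's 177.6667 × 1066 ≈ 189393 black pixels.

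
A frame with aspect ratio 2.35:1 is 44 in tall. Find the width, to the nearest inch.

103 in

Width = 44 × 2.350 = 103.40.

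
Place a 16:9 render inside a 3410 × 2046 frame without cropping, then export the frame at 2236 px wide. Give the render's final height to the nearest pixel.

In the 3410×2046 frame the render fills the width: height = 3410 × 9/16 ≈ 1918.12 px.
Resizing to 2236 px wide multiplies everything by 0.6557: 1918.12 → 1257.75 px.

1258 px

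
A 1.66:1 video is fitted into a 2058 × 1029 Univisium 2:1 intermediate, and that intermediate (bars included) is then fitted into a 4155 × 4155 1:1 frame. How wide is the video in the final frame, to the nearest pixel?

3449 px

1.66:1 in 2058×1029: fills the height, so the video is 1708.14 × 1029.00.
The Univisium 2:1 canvas is width-limited in 4155×4155, giving 4155.00 × 2077.50; scale factor 2.0190.
Applying the same ×2.0190: 1708.14 → 3448.65.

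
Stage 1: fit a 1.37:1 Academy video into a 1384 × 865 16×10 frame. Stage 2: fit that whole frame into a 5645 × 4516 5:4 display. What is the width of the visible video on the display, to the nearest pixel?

1.37:1 Academy in 1384×865: fills the height, so the video is 1185.05 × 865.00.
Second fit — the 16×10 canvas into 5645×4516 spans the width: 5645.00 × 3528.12 (×4.0788 from 1384×865).
Applying the same ×4.0788: 1185.05 → 4833.53.

4834 px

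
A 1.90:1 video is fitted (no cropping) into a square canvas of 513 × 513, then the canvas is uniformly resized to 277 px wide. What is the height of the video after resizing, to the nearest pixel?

Fitted into 513×513, the video spans the width; its height is 513 / 1.900 ≈ 270.00 px.
Scaling 513 → 277 is ×0.5400, so the height becomes 270.00 × 0.5400 ≈ 145.79 px.

146 px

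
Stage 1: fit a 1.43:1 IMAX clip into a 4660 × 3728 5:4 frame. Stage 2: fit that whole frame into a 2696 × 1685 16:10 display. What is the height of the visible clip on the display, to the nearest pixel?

First fit — 1.43:1 IMAX into 4660×3728 spans the width: 4660.00 × 3258.74.
5:4 in 2696×1685: fills the height, so the intermediate becomes 2106.25 × 1685.00 — a scale of ×0.4520.
So the clip's height is 3258.74 × 0.4520 ≈ 1472.90.

1473 px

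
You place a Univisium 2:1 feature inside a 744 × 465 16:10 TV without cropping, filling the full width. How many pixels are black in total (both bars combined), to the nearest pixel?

69192 pixels

The feature is 744 × 1/2 ≈ 372.0000 px tall.
Black = 465 − 372.0000 = 93.0000 px.
That's 93.0000 × 744 ≈ 69192 black pixels.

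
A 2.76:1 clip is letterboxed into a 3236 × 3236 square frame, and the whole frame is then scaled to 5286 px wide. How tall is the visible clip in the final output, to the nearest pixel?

Fitted into 3236×3236, the clip spans the width; its height is 3236 / 2.760 ≈ 1172.46 px.
Resizing to 5286 px wide multiplies everything by 1.6335: 1172.46 → 1915.22 px.

1915 px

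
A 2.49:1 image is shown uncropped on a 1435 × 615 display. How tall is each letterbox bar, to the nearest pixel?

19 px

Since 2.490 > 2.333, the image is width-limited.
That makes the image 576.31 px tall (1435 / 2.490).
Black = 615 − 576.31 = 38.69 px, or 19.35 per bar.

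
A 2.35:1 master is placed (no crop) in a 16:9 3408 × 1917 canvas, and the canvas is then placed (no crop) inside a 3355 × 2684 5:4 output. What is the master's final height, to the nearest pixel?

2.35:1 in 3408×1917: fills the width, so the master is 3408.00 × 1450.21.
The 16:9 canvas is width-limited in 3355×2684, giving 3355.00 × 1887.19; scale factor 0.9844.
So the master's height is 1450.21 × 0.9844 ≈ 1427.66.

1428 px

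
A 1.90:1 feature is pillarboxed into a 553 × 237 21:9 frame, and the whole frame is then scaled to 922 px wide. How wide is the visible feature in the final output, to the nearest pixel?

751 px

At 553×237 the feature is height-limited, so width = 237 × 1.900 ≈ 450.30 px.
The frame scales by 922/553 = 1.6673; 450.30 × 1.6673 ≈ 750.77 px.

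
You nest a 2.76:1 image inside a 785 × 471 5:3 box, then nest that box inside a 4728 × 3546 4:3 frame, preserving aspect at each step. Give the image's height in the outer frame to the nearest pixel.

2.76:1 in 785×471: fills the width, so the image is 785.00 × 284.42.
The 5:3 canvas is width-limited in 4728×3546, giving 4728.00 × 2836.80; scale factor 6.0229.
The image scales with it: height 284.42 × 6.0229 ≈ 1713.04.

1713 px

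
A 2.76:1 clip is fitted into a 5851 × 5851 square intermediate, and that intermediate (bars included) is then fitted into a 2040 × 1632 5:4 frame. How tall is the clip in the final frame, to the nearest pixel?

First fit — 2.76:1 into 5851×5851 spans the width: 5851.00 × 2119.93.
Second fit — the square canvas into 2040×1632 spans the height: 1632.00 × 1632.00 (×0.2789 from 5851×5851).
The clip scales with it: height 2119.93 × 0.2789 ≈ 591.30.

591 px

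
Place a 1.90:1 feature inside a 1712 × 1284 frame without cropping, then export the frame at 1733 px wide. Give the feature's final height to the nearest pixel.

912 px

At 1712×1284 the feature is width-limited, so height = 1712 / 1.900 ≈ 901.05 px.
The frame scales by 1733/1712 = 1.0123; 901.05 × 1.0123 ≈ 912.11 px.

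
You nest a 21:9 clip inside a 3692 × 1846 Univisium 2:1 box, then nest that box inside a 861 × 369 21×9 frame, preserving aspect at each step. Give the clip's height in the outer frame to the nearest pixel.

First fit — 21:9 into 3692×1846 spans the width: 3692.00 × 1582.29.
The Univisium 2:1 canvas is height-limited in 861×369, giving 738.00 × 369.00; scale factor 0.1999.
So the clip's height is 1582.29 × 0.1999 ≈ 316.29.

316 px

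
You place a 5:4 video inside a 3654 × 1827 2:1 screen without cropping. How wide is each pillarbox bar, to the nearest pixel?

685 px

5:4 is narrower than 2:1, so it spans the full height.
Content width = 1827 × 5/4 ≈ 2283.75 px.
Black = 3654 − 2283.75 = 1370.25 px, or 685.12 per bar.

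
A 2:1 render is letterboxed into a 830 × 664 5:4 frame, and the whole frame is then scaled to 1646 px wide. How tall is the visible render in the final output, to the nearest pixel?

At 830×664 the render is width-limited, so height = 830 × 1/2 ≈ 415.00 px.
Scaling 830 → 1646 is ×1.9831, so the height becomes 415.00 × 1.9831 ≈ 823.00 px.

823 px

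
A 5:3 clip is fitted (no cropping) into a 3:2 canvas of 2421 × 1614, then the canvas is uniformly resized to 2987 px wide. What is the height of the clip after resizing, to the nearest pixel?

1792 px

In the 2421×1614 frame the clip fills the width: height = 2421 × 3/5 ≈ 1452.60 px.
Resizing to 2987 px wide multiplies everything by 1.2338: 1452.60 → 1792.20 px.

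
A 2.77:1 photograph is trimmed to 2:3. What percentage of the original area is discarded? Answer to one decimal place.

75.9%

2:3 is narrower than 2.77:1, so the crop keeps the full height and trims the width.
Area ratio = (0.667)/(2.770) = 24.07%; the remaining 75.93% is cropped out.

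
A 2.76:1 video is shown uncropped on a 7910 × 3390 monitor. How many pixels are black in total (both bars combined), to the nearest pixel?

2.76:1 is wider than 21:9, so it spans the full width.
That makes the image 2865.9420 px tall (7910 / 2.760).
Leftover height: 3390 − 2865.9420 = 524.0580 px.
Bar area = 524.0580 × 7910 ≈ 4145299 px.

4145299 pixels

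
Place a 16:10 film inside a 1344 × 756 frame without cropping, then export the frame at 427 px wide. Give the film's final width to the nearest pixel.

384 px

At 1344×756 the film is height-limited, so width = 756 × 16/10 ≈ 1209.60 px.
Scaling 1344 → 427 is ×0.3177, so the width becomes 1209.60 × 0.3177 ≈ 384.30 px.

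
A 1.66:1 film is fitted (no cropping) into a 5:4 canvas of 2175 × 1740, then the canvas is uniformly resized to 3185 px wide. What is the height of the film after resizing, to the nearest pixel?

In the 2175×1740 frame the film fills the width: height = 2175 / 1.660 ≈ 1310.24 px.
Scaling 2175 → 3185 is ×1.4644, so the height becomes 1310.24 × 1.4644 ≈ 1918.67 px.

1919 px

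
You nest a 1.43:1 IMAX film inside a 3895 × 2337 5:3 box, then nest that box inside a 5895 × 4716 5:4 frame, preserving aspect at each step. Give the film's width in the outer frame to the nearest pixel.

5058 px

First fit — 1.43:1 IMAX into 3895×2337 spans the height: 3341.91 × 2337.00.
5:3 in 5895×4716: fills the width, so the intermediate becomes 5895.00 × 3537.00 — a scale of ×1.5135.
So the film's width is 3341.91 × 1.5135 ≈ 5057.91.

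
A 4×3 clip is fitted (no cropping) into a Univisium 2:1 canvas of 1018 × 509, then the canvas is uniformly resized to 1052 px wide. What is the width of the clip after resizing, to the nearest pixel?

At 1018×509 the clip is height-limited, so width = 509 × 4/3 ≈ 678.67 px.
Scaling 1018 → 1052 is ×1.0334, so the width becomes 678.67 × 1.0334 ≈ 701.33 px.

701 px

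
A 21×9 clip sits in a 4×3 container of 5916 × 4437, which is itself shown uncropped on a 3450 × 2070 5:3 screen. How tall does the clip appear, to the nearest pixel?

Inside the 5916×4437 canvas the clip is width-limited at 5916.00 × 2535.43.
The 4×3 canvas is height-limited in 3450×2070, giving 2760.00 × 2070.00; scale factor 0.4665.
So the clip's height is 2535.43 × 0.4665 ≈ 1182.86.

1183 px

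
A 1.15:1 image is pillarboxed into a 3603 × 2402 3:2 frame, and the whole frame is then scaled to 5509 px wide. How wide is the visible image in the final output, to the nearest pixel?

4224 px

Fitted into 3603×2402, the image spans the height; its width is 2402 × 1.150 ≈ 2762.30 px.
Scaling 3603 → 5509 is ×1.5290, so the width becomes 2762.30 × 1.5290 ≈ 4223.57 px.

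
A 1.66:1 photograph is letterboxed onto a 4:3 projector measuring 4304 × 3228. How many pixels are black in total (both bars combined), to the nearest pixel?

2734025 pixels

Since 1.660 > 1.333, the photograph is width-limited.
That makes the image 2592.7711 px tall (4304 / 1.660).
Leftover height: 3228 − 2592.7711 = 635.2289 px.
Bar area = 635.2289 × 4304 ≈ 2734025 px.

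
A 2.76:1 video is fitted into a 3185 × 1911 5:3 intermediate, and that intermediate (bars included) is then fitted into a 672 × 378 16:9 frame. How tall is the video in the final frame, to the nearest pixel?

228 px

Inside the 3185×1911 canvas the video is width-limited at 3185.00 × 1153.99.
5:3 in 672×378: fills the height, so the intermediate becomes 630.00 × 378.00 — a scale of ×0.1978.
Applying the same ×0.1978: 1153.99 → 228.26.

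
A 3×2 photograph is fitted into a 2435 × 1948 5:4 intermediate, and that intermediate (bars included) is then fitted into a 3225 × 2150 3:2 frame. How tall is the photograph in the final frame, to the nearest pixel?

1792 px

3×2 in 2435×1948: fills the width, so the photograph is 2435.00 × 1623.33.
5:4 in 3225×2150: fills the height, so the intermediate becomes 2687.50 × 2150.00 — a scale of ×1.1037.
So the photograph's height is 1623.33 × 1.1037 ≈ 1791.67.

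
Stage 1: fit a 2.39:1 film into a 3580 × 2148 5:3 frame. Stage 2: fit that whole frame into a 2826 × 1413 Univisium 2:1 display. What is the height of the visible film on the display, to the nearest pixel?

Inside the 3580×2148 canvas the film is width-limited at 3580.00 × 1497.91.
Second fit — the 5:3 canvas into 2826×1413 spans the height: 2355.00 × 1413.00 (×0.6578 from 3580×2148).
Applying the same ×0.6578: 1497.91 → 985.36.

985 px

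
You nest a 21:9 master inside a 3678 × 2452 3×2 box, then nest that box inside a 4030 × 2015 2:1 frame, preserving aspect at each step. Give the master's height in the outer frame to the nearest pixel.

First fit — 21:9 into 3678×2452 spans the width: 3678.00 × 1576.29.
The 3×2 canvas is height-limited in 4030×2015, giving 3022.50 × 2015.00; scale factor 0.8218.
The master scales with it: height 1576.29 × 0.8218 ≈ 1295.36.

1295 px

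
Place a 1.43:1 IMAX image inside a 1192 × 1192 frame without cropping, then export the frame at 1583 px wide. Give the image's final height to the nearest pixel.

1107 px

In the 1192×1192 frame the image fills the width: height = 1192 / 1.430 ≈ 833.57 px.
Resizing to 1583 px wide multiplies everything by 1.3280: 833.57 → 1106.99 px.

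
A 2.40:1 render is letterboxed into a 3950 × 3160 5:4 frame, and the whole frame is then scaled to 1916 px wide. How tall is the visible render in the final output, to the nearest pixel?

In the 3950×3160 frame the render fills the width: height = 3950 / 2.400 ≈ 1645.83 px.
The frame scales by 1916/3950 = 0.4851; 1645.83 × 0.4851 ≈ 798.33 px.

798 px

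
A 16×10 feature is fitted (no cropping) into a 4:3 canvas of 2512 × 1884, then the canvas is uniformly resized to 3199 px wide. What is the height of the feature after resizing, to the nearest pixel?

Fitted into 2512×1884, the feature spans the width; its height is 2512 × 10/16 ≈ 1570.00 px.
The frame scales by 3199/2512 = 1.2735; 1570.00 × 1.2735 ≈ 1999.38 px.

1999 px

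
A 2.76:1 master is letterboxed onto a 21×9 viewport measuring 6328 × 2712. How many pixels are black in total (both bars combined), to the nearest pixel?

2652991 pixels

Since 2.760 > 2.333, the master is width-limited.
The master is 6328 / 2.760 ≈ 2292.7536 px tall.
2712 − 2292.7536 = 419.2464 px of bars.
Across the 6328-px span: 419.2464 × 6328 ≈ 2652991 px.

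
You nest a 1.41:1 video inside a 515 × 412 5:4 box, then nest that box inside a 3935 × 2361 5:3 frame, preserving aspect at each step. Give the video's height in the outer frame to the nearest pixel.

2093 px

1.41:1 in 515×412: fills the width, so the video is 515.00 × 365.25.
Second fit — the 5:4 canvas into 3935×2361 spans the height: 2951.25 × 2361.00 (×5.7306 from 515×412).
Applying the same ×5.7306: 365.25 → 2093.09.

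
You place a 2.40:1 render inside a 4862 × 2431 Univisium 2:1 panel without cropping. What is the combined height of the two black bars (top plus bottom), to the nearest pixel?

2.40:1 (2.400) > Univisium 2:1 (2.000), so the render fills the width.
That makes the image 2025.83 px tall (4862 / 2.400).
Black = 2431 − 2025.83 = 405.17 px.

405 px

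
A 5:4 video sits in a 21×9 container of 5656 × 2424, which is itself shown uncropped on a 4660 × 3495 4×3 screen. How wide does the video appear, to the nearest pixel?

2496 px

Inside the 5656×2424 canvas the video is height-limited at 3030.00 × 2424.00.
The 21×9 canvas is width-limited in 4660×3495, giving 4660.00 × 1997.14; scale factor 0.8239.
The video scales with it: width 3030.00 × 0.8239 ≈ 2496.43.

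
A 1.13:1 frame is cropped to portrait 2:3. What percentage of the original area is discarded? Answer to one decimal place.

Going from 1.13:1 to portrait 2:3 means cutting width while keeping height.
Area ratio = (0.667)/(1.130) = 59.00%; the remaining 41.00% is cropped out.

41.0%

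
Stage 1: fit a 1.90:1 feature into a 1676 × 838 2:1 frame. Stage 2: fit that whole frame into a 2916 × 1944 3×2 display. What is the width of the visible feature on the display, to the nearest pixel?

2770 px

Inside the 1676×838 canvas the feature is height-limited at 1592.20 × 838.00.
Second fit — the 2:1 canvas into 2916×1944 spans the width: 2916.00 × 1458.00 (×1.7399 from 1676×838).
The feature scales with it: width 1592.20 × 1.7399 ≈ 2770.20.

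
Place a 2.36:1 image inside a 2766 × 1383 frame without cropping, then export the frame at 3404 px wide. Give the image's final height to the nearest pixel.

In the 2766×1383 frame the image fills the width: height = 2766 / 2.360 ≈ 1172.03 px.
Resizing to 3404 px wide multiplies everything by 1.2307: 1172.03 → 1442.37 px.

1442 px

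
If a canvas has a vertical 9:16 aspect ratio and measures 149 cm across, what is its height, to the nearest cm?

265 cm

Height = 149 × 16/9 = 264.89.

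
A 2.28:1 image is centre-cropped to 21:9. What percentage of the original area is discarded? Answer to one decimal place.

2.3%

Going from 2.28:1 to 21:9 means cutting height while keeping width.
Area ratio = (2.280)/(2.333) = 97.71%; the remaining 2.29% is cropped out.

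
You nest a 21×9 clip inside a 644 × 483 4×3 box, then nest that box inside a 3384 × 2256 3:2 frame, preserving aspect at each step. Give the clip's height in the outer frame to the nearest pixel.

1289 px

First fit — 21×9 into 644×483 spans the width: 644.00 × 276.00.
The 4×3 canvas is height-limited in 3384×2256, giving 3008.00 × 2256.00; scale factor 4.6708.
The clip scales with it: height 276.00 × 4.6708 ≈ 1289.14.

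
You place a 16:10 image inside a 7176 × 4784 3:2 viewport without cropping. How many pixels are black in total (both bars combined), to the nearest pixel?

16:10 (1.600) > 3:2 (1.500), so the image fills the width.
Content height = 7176 × 10/16 ≈ 4485.0000 px.
Leftover height: 4784 − 4485.0000 = 299.0000 px.
Bar area = 299.0000 × 7176 ≈ 2145624 px.

2145624 pixels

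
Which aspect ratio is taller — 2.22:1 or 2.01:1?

2.01:1

2.22 and 2.01; 2.22 > 2.01. The smaller width-to-height ratio is the taller frame.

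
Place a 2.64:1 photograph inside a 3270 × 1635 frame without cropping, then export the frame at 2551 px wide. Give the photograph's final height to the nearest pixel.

966 px

At 3270×1635 the photograph is width-limited, so height = 3270 / 2.640 ≈ 1238.64 px.
The frame scales by 2551/3270 = 0.7801; 1238.64 × 0.7801 ≈ 966.29 px.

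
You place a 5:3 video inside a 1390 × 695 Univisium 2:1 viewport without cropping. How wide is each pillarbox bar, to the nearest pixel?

116 px

5:3 is narrower than Univisium 2:1, so it spans the full height.
That makes the image 1158.33 px wide (695 × 5/3).
1390 − 1158.33 = 231.67 px of bars (115.83 each).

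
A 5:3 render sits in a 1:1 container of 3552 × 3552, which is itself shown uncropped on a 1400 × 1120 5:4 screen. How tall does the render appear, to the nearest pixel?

5:3 in 3552×3552: fills the width, so the render is 3552.00 × 2131.20.
The 1:1 canvas is height-limited in 1400×1120, giving 1120.00 × 1120.00; scale factor 0.3153.
So the render's height is 2131.20 × 0.3153 ≈ 672.00.

672 px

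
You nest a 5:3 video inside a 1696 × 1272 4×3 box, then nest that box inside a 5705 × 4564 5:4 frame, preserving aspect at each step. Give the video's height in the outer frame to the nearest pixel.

3423 px

First fit — 5:3 into 1696×1272 spans the width: 1696.00 × 1017.60.
Second fit — the 4×3 canvas into 5705×4564 spans the width: 5705.00 × 4278.75 (×3.3638 from 1696×1272).
The video scales with it: height 1017.60 × 3.3638 ≈ 3423.00.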